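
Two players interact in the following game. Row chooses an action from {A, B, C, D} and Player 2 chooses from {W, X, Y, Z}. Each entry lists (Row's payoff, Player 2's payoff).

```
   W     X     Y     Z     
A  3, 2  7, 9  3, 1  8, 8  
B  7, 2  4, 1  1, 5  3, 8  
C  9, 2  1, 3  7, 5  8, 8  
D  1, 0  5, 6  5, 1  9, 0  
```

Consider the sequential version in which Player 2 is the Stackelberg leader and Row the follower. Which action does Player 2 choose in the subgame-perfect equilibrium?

Backward induction with Player 2 moving first.
- W: BR = C, leader payoff 2.
- X: BR = A, leader payoff 9.
- Y: BR = C, leader payoff 5.
- Z: BR = D, leader payoff 0.
Maximizing over 2, 9, 5, 0, Player 2 chooses X. Subgame-perfect outcome: (A, X) with payoffs (7, 9).

X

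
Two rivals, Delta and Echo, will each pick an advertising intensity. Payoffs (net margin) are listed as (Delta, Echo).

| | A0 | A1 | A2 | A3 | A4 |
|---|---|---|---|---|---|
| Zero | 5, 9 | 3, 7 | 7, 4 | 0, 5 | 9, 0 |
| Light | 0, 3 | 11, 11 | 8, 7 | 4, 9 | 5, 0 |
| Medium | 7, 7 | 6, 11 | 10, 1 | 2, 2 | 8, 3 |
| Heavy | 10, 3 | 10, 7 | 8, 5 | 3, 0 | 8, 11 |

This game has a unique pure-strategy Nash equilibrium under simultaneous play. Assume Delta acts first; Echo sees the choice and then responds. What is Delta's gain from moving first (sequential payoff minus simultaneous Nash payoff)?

0

Solve by backward induction (Delta leads).
- Zero → Echo plays A0 (best of 9, 7, 4, 5, 0); Delta gets 5.
- Light → Echo plays A1 (best of 3, 11, 7, 9, 0); Delta gets 11.
- Medium → Echo plays A1 (best of 7, 11, 1, 2, 3); Delta gets 6.
- Heavy → Echo plays A4 (best of 3, 7, 5, 0, 11); Delta gets 8.
Among 5, 11, 6, 8, the best is 11 at Light. Subgame-perfect outcome: (Light, A1) with payoffs (11, 11).
Now find the simultaneous Nash equilibrium.
Delta's best replies: A0→Heavy; A1→Light; A2→Medium; A3→Light; A4→Zero.
Echo's best replies: Zero→A0; Light→A1; Medium→A1; Heavy→A4.
The unique mutual best reply is (Light, A1), giving (11, 11).
Delta's commitment gain: 11 − 11 = 0.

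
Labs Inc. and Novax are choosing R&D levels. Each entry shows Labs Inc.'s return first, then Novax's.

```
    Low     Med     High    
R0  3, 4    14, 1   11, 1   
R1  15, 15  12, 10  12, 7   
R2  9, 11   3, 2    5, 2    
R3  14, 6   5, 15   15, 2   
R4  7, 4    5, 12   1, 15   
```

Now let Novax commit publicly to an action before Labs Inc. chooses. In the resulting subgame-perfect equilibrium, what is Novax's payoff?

15

Labs Inc. best-responds to each possible Novax move:
- Low: Labs Inc. compares 3, 15, 9, 14, 7 and picks R1; Novax would get 15.
- Med: Labs Inc. compares 14, 12, 3, 5, 5 and picks R0; Novax would get 1.
- High: Labs Inc. compares 11, 12, 5, 15, 1 and picks R3; Novax would get 2.
Maximizing over 15, 1, 2, Novax chooses Low. Subgame-perfect outcome: (R1, Low) with payoffs (15, 15).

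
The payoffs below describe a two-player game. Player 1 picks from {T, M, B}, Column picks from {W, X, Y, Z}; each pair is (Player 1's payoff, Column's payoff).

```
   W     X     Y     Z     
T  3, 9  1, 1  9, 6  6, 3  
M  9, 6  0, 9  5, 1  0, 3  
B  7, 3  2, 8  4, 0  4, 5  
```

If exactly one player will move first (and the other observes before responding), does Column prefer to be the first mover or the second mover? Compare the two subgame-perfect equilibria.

second

If Player 1 leads: Column's best replies are T→W, M→X, B→X; Player 1's induced payoffs 3, 0, 2; outcome (T, W), payoffs (3, 9).
If Column leads: Player 1's best replies are W→M, X→B, Y→T, Z→T; Column's induced payoffs 6, 8, 6, 3; outcome (B, X), payoffs (2, 8).
Column gets 8 moving first and 9 moving second, so Column prefers to move second.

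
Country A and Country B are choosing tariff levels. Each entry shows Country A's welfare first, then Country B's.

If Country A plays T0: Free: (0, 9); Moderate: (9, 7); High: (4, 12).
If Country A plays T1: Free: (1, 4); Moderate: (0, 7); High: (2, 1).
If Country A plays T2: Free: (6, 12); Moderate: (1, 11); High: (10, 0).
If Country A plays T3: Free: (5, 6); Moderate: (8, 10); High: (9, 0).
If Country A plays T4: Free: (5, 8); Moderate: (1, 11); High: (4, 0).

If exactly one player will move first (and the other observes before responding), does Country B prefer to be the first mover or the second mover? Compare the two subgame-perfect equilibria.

first

If Country A leads: Country B's best replies are T0→High, T1→Moderate, T2→Free, T3→Moderate, T4→Moderate; Country A's induced payoffs 4, 0, 6, 8, 1; outcome (T3, Moderate), payoffs (8, 10).
If Country B leads: Country A's best replies are Free→T2, Moderate→T0, High→T2; Country B's induced payoffs 12, 7, 0; outcome (T2, Free), payoffs (6, 12).
Country B gets 12 moving first and 10 moving second, so Country B prefers to move first.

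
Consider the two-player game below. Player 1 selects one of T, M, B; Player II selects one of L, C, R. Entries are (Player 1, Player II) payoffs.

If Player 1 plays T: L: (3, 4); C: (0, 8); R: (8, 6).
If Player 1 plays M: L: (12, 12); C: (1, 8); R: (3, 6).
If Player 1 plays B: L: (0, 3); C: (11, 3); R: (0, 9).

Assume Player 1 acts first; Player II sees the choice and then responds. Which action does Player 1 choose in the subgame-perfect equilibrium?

Solve by backward induction (Player 1 leads).
- T → Player II plays C (best of 4, 8, 6); Player 1 gets 0.
- M → Player II plays L (best of 12, 8, 6); Player 1 gets 12.
- B → Player II plays R (best of 3, 3, 9); Player 1 gets 0.
Among 0, 12, 0, the best is 12 at M. Subgame-perfect outcome: (M, L) with payoffs (12, 12).

M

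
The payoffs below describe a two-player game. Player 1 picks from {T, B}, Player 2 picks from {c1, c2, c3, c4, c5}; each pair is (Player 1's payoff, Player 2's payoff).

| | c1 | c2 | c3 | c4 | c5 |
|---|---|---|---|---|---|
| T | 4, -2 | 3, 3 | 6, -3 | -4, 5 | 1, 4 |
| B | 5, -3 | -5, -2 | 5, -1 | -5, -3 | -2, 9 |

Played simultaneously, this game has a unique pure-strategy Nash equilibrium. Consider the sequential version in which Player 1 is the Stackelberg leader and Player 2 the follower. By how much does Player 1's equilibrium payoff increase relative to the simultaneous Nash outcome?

Backward induction with Player 1 moving first.
- T: Player 2 compares -2, 3, -3, 5, 4 and picks c4; Player 1 would get -4.
- B: Player 2 compares -3, -2, -1, -3, 9 and picks c5; Player 1 would get -2.
Among -4, -2, the best is -2 at B. Subgame-perfect outcome: (B, c5) with payoffs (-2, 9).
Under simultaneous play:
Player 1's best replies: c1→B; c2→T; c3→T; c4→T; c5→T.
Player 2's best replies: T→c4; B→c5.
The unique mutual best reply is (T, c4), giving (-4, 5).
Player 1's commitment gain: -2 − -4 = 2.

2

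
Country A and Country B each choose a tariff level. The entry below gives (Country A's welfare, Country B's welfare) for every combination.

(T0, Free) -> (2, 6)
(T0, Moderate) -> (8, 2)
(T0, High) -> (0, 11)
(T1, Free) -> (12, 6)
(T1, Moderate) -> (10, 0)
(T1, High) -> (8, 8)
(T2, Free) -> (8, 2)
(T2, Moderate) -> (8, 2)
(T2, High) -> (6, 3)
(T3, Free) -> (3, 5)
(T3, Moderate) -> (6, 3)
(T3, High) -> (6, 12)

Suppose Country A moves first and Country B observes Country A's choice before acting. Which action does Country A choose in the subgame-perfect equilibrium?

T1

Solve by backward induction (Country A leads).
- T0: Country B compares 6, 2, 11 and picks High; Country A would get 0.
- T1: Country B compares 6, 0, 8 and picks High; Country A would get 8.
- T2: Country B compares 2, 2, 3 and picks High; Country A would get 6.
- T3: Country B compares 5, 3, 12 and picks High; Country A would get 6.
Among 0, 8, 6, 6, the best is 8 at T1. Subgame-perfect outcome: (T1, High) with payoffs (8, 8).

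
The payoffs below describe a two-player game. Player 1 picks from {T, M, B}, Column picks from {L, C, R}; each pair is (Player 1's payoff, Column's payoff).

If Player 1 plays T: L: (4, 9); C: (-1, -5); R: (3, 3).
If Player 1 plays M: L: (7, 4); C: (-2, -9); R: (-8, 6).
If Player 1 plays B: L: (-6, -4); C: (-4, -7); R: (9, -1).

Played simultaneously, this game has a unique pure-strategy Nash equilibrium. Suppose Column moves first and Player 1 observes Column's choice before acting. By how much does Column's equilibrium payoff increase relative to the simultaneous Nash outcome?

Player 1 best-responds to each possible Column move:
- L → Player 1 plays M (best of 4, 7, -6); Column gets 4.
- C → Player 1 plays T (best of -1, -2, -4); Column gets -5.
- R → Player 1 plays B (best of 3, -8, 9); Column gets -1.
Among 4, -5, -1, the best is 4 at L. Subgame-perfect outcome: (M, L) with payoffs (7, 4).
Under simultaneous play:
Player 1's best replies: L→M; C→T; R→B.
Column's best replies: T→L; M→R; B→R.
Only (B, R) has each player best-responding; Nash payoffs (9, -1).
Column's commitment gain: 4 − -1 = 5.

5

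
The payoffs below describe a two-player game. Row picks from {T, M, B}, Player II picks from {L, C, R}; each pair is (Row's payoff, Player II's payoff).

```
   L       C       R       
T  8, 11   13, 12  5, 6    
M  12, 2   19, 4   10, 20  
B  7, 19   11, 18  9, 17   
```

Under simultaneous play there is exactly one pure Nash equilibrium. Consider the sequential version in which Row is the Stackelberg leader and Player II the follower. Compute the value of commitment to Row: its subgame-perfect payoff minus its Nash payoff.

3

Player II best-responds to each possible Row move:
- T: BR = C, leader payoff 13.
- M: BR = R, leader payoff 10.
- B: BR = L, leader payoff 7.
Among 13, 10, 7, the best is 13 at T. Subgame-perfect outcome: (T, C) with payoffs (13, 12).
Now find the simultaneous Nash equilibrium.
Row's best replies: L→M; C→M; R→M.
Player II's best replies: T→C; M→R; B→L.
The unique mutual best reply is (M, R), giving (10, 20).
Row's commitment gain: 13 − 10 = 3.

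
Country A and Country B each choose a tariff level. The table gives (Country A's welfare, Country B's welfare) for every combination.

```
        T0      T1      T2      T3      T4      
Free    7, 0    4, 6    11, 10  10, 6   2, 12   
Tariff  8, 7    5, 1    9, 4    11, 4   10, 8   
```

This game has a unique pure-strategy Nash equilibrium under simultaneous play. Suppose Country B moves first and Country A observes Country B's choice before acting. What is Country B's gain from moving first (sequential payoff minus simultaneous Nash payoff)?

Solve by backward induction (Country B leads).
- T0: BR = Tariff, leader payoff 7.
- T1: BR = Tariff, leader payoff 1.
- T2: BR = Free, leader payoff 10.
- T3: BR = Tariff, leader payoff 4.
- T4: BR = Tariff, leader payoff 8.
Maximizing over 7, 1, 10, 4, 8, Country B chooses T2. Subgame-perfect outcome: (Free, T2) with payoffs (11, 10).
Now find the simultaneous Nash equilibrium.
Country A's best replies: T0→Tariff; T1→Tariff; T2→Free; T3→Tariff; T4→Tariff.
Country B's best replies: Free→T4; Tariff→T4.
The unique mutual best reply is (Tariff, T4), giving (10, 8).
Country B's commitment gain: 10 − 8 = 2.

2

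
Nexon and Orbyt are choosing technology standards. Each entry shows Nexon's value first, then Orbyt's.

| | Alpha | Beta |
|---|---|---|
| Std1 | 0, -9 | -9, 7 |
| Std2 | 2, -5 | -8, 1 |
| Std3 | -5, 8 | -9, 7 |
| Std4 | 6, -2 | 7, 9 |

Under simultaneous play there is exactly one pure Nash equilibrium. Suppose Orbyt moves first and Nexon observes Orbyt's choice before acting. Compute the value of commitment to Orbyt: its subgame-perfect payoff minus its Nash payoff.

0

Solve by backward induction (Orbyt leads).
- Alpha: Nexon compares 0, 2, -5, 6 and picks Std4; Orbyt would get -2.
- Beta: Nexon compares -9, -8, -9, 7 and picks Std4; Orbyt would get 9.
Orbyt's induced payoffs are -2, 9, so Orbyt commits to Beta. Subgame-perfect outcome: (Std4, Beta) with payoffs (7, 9).
Now find the simultaneous Nash equilibrium.
Nexon's best replies: Alpha→Std4; Beta→Std4.
Orbyt's best replies: Std1→Beta; Std2→Beta; Std3→Alpha; Std4→Beta.
Only (Std4, Beta) has each player best-responding; Nash payoffs (7, 9).
Orbyt's commitment gain: 9 − 9 = 0.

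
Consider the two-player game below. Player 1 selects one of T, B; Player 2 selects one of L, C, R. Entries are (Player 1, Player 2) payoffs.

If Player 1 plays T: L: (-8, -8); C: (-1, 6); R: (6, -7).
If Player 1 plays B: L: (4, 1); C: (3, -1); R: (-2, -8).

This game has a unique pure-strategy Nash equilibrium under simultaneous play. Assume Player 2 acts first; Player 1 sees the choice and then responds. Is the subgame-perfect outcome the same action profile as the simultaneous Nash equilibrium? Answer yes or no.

yes

Player 1 best-responds to each possible Player 2 move:
- L → Player 1 plays B (best of -8, 4); Player 2 gets 1.
- C → Player 1 plays B (best of -1, 3); Player 2 gets -1.
- R → Player 1 plays T (best of 6, -2); Player 2 gets -7.
Maximizing over 1, -1, -7, Player 2 chooses L. Subgame-perfect outcome: (B, L) with payoffs (4, 1).
Under simultaneous play:
Player 1's best replies: L→B; C→B; R→T.
Player 2's best replies: T→C; B→L.
Only (B, L) has each player best-responding; Nash payoffs (4, 1).
Sequential outcome (B, L) coincides with the Nash profile (B, L).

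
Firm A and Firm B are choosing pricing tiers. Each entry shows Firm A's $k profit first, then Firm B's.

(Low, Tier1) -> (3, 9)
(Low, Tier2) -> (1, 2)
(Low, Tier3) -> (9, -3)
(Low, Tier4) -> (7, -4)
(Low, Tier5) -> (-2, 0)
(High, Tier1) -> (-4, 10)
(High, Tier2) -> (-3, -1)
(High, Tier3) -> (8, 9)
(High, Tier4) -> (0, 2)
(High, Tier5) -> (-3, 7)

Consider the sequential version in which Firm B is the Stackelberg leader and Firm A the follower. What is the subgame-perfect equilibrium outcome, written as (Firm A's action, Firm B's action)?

Solve by backward induction (Firm B leads).
- Tier1: Firm A compares 3, -4 and picks Low; Firm B would get 9.
- Tier2: Firm A compares 1, -3 and picks Low; Firm B would get 2.
- Tier3: Firm A compares 9, 8 and picks Low; Firm B would get -3.
- Tier4: Firm A compares 7, 0 and picks Low; Firm B would get -4.
- Tier5: Firm A compares -2, -3 and picks Low; Firm B would get 0.
Among 9, 2, -3, -4, 0, the best is 9 at Tier1. Subgame-perfect outcome: (Low, Tier1) with payoffs (3, 9).

(Low, Tier1)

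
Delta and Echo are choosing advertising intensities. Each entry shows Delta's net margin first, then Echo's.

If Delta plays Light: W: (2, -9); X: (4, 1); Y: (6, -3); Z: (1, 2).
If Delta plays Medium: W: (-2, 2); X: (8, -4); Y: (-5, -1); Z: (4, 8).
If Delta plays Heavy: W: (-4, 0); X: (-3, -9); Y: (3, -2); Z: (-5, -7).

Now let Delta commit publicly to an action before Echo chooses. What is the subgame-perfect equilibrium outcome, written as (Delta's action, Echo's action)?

(Medium, Z)

Work backward from Echo's decision.
- Light: BR = Z, leader payoff 1.
- Medium: BR = Z, leader payoff 4.
- Heavy: BR = W, leader payoff -4.
Maximizing over 1, 4, -4, Delta chooses Medium. Subgame-perfect outcome: (Medium, Z) with payoffs (4, 8).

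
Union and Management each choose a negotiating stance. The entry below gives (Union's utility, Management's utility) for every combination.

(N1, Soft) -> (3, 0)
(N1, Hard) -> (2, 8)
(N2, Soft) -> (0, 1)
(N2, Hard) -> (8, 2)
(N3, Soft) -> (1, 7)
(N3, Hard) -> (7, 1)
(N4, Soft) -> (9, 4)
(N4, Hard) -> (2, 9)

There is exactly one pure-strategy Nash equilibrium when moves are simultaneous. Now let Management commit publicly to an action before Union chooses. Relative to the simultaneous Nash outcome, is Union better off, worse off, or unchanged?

Backward induction with Management moving first.
- Soft → Union plays N4 (best of 3, 0, 1, 9); Management gets 4.
- Hard → Union plays N2 (best of 2, 8, 7, 2); Management gets 2.
Maximizing over 4, 2, Management chooses Soft. Subgame-perfect outcome: (N4, Soft) with payoffs (9, 4).
Now find the simultaneous Nash equilibrium.
Union's best replies: Soft→N4; Hard→N2.
Management's best replies: N1→Hard; N2→Hard; N3→Soft; N4→Hard.
The unique mutual best reply is (N2, Hard), giving (8, 2).
Union earns 9 sequentially versus 8 at the Nash outcome: better off.

better off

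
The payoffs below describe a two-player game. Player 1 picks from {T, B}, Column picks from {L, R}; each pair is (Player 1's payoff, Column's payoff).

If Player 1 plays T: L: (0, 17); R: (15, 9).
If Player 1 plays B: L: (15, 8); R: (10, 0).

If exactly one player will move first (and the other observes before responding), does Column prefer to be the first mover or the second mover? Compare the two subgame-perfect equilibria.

If Player 1 leads: Column's best replies are T→L, B→L; Player 1's induced payoffs 0, 15; outcome (B, L), payoffs (15, 8).
If Column leads: Player 1's best replies are L→B, R→T; Column's induced payoffs 8, 9; outcome (T, R), payoffs (15, 9).
Column gets 9 moving first and 8 moving second, so Column prefers to move first.

first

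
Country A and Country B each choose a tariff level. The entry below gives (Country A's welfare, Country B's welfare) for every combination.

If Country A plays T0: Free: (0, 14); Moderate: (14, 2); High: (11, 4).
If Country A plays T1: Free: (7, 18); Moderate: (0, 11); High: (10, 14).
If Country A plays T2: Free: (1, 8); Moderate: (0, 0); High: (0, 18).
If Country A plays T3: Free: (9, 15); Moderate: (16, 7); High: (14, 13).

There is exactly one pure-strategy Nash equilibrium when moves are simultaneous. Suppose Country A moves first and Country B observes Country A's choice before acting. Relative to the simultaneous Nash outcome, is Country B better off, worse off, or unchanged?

unchanged

Backward induction with Country A moving first.
- T0: Country B compares 14, 2, 4 and picks Free; Country A would get 0.
- T1: Country B compares 18, 11, 14 and picks Free; Country A would get 7.
- T2: Country B compares 8, 0, 18 and picks High; Country A would get 0.
- T3: Country B compares 15, 7, 13 and picks Free; Country A would get 9.
Among 0, 7, 0, 9, the best is 9 at T3. Subgame-perfect outcome: (T3, Free) with payoffs (9, 15).
Under simultaneous play:
Country A's best replies: Free→T3; Moderate→T3; High→T3.
Country B's best replies: T0→Free; T1→Free; T2→High; T3→Free.
Only (T3, Free) has each player best-responding; Nash payoffs (9, 15).
Country B earns 15 sequentially versus 15 at the Nash outcome: unchanged.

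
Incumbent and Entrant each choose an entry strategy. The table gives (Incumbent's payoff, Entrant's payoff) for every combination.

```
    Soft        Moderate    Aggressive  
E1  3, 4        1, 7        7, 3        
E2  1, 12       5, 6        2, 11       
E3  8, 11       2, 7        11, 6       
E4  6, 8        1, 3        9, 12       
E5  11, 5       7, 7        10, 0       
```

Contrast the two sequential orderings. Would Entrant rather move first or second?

second

If Incumbent leads: Entrant's best replies are E1→Moderate, E2→Soft, E3→Soft, E4→Aggressive, E5→Moderate; Incumbent's induced payoffs 1, 1, 8, 9, 7; outcome (E4, Aggressive), payoffs (9, 12).
If Entrant leads: Incumbent's best replies are Soft→E5, Moderate→E5, Aggressive→E3; Entrant's induced payoffs 5, 7, 6; outcome (E5, Moderate), payoffs (7, 7).
Entrant gets 7 moving first and 12 moving second, so Entrant prefers to move second.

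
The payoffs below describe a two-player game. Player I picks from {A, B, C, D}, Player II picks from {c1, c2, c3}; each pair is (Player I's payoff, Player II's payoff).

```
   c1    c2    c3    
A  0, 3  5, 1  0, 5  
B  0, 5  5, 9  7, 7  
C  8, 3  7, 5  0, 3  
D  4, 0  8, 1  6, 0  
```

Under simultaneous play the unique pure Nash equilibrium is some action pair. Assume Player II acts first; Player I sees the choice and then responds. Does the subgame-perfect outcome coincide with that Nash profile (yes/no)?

no

Work backward from Player I's decision.
- c1: Player I compares 0, 0, 8, 4 and picks C; Player II would get 3.
- c2: Player I compares 5, 5, 7, 8 and picks D; Player II would get 1.
- c3: Player I compares 0, 7, 0, 6 and picks B; Player II would get 7.
Among 3, 1, 7, the best is 7 at c3. Subgame-perfect outcome: (B, c3) with payoffs (7, 7).
Now find the simultaneous Nash equilibrium.
Player I's best replies: c1→C; c2→D; c3→B.
Player II's best replies: A→c3; B→c2; C→c2; D→c2.
Only (D, c2) has each player best-responding; Nash payoffs (8, 1).
Sequential outcome (B, c3) differs from the Nash profile (D, c2).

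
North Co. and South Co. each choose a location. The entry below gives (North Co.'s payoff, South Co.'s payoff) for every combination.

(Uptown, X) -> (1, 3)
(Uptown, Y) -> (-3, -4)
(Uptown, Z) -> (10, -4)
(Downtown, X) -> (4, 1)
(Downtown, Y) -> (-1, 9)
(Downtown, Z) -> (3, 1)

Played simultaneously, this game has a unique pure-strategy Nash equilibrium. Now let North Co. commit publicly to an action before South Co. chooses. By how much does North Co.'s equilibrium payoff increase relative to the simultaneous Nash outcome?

Solve by backward induction (North Co. leads).
- Uptown: BR = X, leader payoff 1.
- Downtown: BR = Y, leader payoff -1.
Maximizing over 1, -1, North Co. chooses Uptown. Subgame-perfect outcome: (Uptown, X) with payoffs (1, 3).
Under simultaneous play:
North Co.'s best replies: X→Downtown; Y→Downtown; Z→Uptown.
South Co.'s best replies: Uptown→X; Downtown→Y.
Only (Downtown, Y) has each player best-responding; Nash payoffs (-1, 9).
North Co.'s commitment gain: 1 − -1 = 2.

2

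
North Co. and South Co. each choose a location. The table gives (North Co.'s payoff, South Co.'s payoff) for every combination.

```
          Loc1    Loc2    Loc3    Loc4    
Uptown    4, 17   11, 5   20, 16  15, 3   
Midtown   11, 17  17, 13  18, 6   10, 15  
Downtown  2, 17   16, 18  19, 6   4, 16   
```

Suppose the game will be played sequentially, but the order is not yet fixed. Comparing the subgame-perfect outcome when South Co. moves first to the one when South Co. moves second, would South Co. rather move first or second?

second

If North Co. leads: South Co.'s best replies are Uptown→Loc1, Midtown→Loc1, Downtown→Loc2; North Co.'s induced payoffs 4, 11, 16; outcome (Downtown, Loc2), payoffs (16, 18).
If South Co. leads: North Co.'s best replies are Loc1→Midtown, Loc2→Midtown, Loc3→Uptown, Loc4→Uptown; South Co.'s induced payoffs 17, 13, 16, 3; outcome (Midtown, Loc1), payoffs (11, 17).
South Co. gets 17 moving first and 18 moving second, so South Co. prefers to move second.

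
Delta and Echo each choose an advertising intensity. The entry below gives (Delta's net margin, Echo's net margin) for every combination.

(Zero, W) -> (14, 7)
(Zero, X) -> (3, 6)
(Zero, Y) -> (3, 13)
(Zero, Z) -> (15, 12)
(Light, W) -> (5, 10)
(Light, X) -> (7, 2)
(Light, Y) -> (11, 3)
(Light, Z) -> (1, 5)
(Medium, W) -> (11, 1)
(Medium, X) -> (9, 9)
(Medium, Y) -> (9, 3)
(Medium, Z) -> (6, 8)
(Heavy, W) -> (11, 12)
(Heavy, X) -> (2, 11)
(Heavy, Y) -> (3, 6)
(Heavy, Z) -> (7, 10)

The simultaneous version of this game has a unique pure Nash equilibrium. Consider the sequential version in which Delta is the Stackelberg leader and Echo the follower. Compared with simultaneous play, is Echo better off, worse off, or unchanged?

Echo best-responds to each possible Delta move:
- Zero → Echo plays Y (best of 7, 6, 13, 12); Delta gets 3.
- Light → Echo plays W (best of 10, 2, 3, 5); Delta gets 5.
- Medium → Echo plays X (best of 1, 9, 3, 8); Delta gets 9.
- Heavy → Echo plays W (best of 12, 11, 6, 10); Delta gets 11.
Among 3, 5, 9, 11, the best is 11 at Heavy. Subgame-perfect outcome: (Heavy, W) with payoffs (11, 12).
For the simultaneous game, intersect best replies.
Delta's best replies: W→Zero; X→Medium; Y→Light; Z→Zero.
Echo's best replies: Zero→Y; Light→W; Medium→X; Heavy→W.
The unique mutual best reply is (Medium, X), giving (9, 9).
Echo earns 12 sequentially versus 9 at the Nash outcome: better off.

better off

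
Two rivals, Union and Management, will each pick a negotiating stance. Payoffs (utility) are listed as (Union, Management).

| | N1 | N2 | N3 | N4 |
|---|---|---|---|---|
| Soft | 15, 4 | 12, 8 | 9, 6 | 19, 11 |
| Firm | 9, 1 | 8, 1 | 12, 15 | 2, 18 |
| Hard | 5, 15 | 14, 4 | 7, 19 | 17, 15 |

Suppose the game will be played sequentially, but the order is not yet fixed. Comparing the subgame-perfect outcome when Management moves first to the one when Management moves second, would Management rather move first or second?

If Union leads: Management's best replies are Soft→N4, Firm→N4, Hard→N3; Union's induced payoffs 19, 2, 7; outcome (Soft, N4), payoffs (19, 11).
If Management leads: Union's best replies are N1→Soft, N2→Hard, N3→Firm, N4→Soft; Management's induced payoffs 4, 4, 15, 11; outcome (Firm, N3), payoffs (12, 15).
Management gets 15 moving first and 11 moving second, so Management prefers to move first.

first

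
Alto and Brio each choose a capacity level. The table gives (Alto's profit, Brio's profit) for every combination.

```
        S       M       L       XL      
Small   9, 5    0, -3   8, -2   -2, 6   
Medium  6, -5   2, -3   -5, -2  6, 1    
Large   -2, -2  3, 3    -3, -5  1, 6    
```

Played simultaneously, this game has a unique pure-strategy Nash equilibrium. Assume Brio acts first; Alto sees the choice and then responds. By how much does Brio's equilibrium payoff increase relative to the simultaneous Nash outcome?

Work backward from Alto's decision.
- S → Alto plays Small (best of 9, 6, -2); Brio gets 5.
- M → Alto plays Large (best of 0, 2, 3); Brio gets 3.
- L → Alto plays Small (best of 8, -5, -3); Brio gets -2.
- XL → Alto plays Medium (best of -2, 6, 1); Brio gets 1.
Brio's induced payoffs are 5, 3, -2, 1, so Brio commits to S. Subgame-perfect outcome: (Small, S) with payoffs (9, 5).
Now find the simultaneous Nash equilibrium.
Alto's best replies: S→Small; M→Large; L→Small; XL→Medium.
Brio's best replies: Small→XL; Medium→XL; Large→XL.
The unique mutual best reply is (Medium, XL), giving (6, 1).
Brio's commitment gain: 5 − 1 = 4.

4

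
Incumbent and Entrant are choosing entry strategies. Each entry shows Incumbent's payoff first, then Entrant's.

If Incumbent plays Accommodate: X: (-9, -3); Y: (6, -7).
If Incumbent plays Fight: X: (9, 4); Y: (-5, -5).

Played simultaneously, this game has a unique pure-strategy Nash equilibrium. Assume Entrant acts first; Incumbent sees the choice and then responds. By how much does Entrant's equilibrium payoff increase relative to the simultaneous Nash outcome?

Backward induction with Entrant moving first.
- X: Incumbent compares -9, 9 and picks Fight; Entrant would get 4.
- Y: Incumbent compares 6, -5 and picks Accommodate; Entrant would get -7.
Maximizing over 4, -7, Entrant chooses X. Subgame-perfect outcome: (Fight, X) with payoffs (9, 4).
Now find the simultaneous Nash equilibrium.
Incumbent's best replies: X→Fight; Y→Accommodate.
Entrant's best replies: Accommodate→X; Fight→X.
Only (Fight, X) has each player best-responding; Nash payoffs (9, 4).
Entrant's commitment gain: 4 − 4 = 0.

0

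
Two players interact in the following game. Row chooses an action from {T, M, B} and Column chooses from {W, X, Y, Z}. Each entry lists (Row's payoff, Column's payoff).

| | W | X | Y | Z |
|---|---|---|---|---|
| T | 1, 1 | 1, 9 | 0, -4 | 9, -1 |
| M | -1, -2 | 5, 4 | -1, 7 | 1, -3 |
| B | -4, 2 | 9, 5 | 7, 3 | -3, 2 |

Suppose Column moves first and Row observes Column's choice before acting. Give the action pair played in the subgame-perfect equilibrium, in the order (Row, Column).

Work backward from Row's decision.
- W: Row compares 1, -1, -4 and picks T; Column would get 1.
- X: Row compares 1, 5, 9 and picks B; Column would get 5.
- Y: Row compares 0, -1, 7 and picks B; Column would get 3.
- Z: Row compares 9, 1, -3 and picks T; Column would get -1.
Column's induced payoffs are 1, 5, 3, -1, so Column commits to X. Subgame-perfect outcome: (B, X) with payoffs (9, 5).

(B, X)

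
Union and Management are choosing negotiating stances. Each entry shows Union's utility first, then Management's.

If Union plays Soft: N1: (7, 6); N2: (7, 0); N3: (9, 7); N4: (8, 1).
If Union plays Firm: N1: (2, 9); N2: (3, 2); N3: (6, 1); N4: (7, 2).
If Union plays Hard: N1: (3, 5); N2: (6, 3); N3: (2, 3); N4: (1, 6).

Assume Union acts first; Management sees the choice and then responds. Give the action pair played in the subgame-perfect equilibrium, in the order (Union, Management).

(Soft, N3)

Work backward from Management's decision.
- Soft → Management plays N3 (best of 6, 0, 7, 1); Union gets 9.
- Firm → Management plays N1 (best of 9, 2, 1, 2); Union gets 2.
- Hard → Management plays N4 (best of 5, 3, 3, 6); Union gets 1.
Union's induced payoffs are 9, 2, 1, so Union commits to Soft. Subgame-perfect outcome: (Soft, N3) with payoffs (9, 7).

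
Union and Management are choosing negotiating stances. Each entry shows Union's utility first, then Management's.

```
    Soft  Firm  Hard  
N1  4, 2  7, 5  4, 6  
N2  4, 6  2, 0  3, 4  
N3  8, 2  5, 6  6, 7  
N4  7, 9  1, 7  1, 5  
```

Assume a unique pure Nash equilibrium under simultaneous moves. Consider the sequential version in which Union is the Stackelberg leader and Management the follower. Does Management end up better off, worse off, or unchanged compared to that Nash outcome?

Work backward from Management's decision.
- N1: Management compares 2, 5, 6 and picks Hard; Union would get 4.
- N2: Management compares 6, 0, 4 and picks Soft; Union would get 4.
- N3: Management compares 2, 6, 7 and picks Hard; Union would get 6.
- N4: Management compares 9, 7, 5 and picks Soft; Union would get 7.
Union's induced payoffs are 4, 4, 6, 7, so Union commits to N4. Subgame-perfect outcome: (N4, Soft) with payoffs (7, 9).
Under simultaneous play:
Union's best replies: Soft→N3; Firm→N1; Hard→N3.
Management's best replies: N1→Hard; N2→Soft; N3→Hard; N4→Soft.
Only (N3, Hard) has each player best-responding; Nash payoffs (6, 7).
Management earns 9 sequentially versus 7 at the Nash outcome: better off.

better off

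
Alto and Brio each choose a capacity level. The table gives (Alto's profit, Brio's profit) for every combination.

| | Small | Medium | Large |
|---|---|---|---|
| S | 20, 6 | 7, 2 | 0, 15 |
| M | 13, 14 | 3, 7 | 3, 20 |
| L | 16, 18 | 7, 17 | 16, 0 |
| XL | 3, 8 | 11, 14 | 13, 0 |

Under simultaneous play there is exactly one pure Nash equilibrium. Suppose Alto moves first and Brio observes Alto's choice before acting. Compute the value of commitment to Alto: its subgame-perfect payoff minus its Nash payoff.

Work backward from Brio's decision.
- S → Brio plays Large (best of 6, 2, 15); Alto gets 0.
- M → Brio plays Large (best of 14, 7, 20); Alto gets 3.
- L → Brio plays Small (best of 18, 17, 0); Alto gets 16.
- XL → Brio plays Medium (best of 8, 14, 0); Alto gets 11.
Among 0, 3, 16, 11, the best is 16 at L. Subgame-perfect outcome: (L, Small) with payoffs (16, 18).
For the simultaneous game, intersect best replies.
Alto's best replies: Small→S; Medium→XL; Large→L.
Brio's best replies: S→Large; M→Large; L→Small; XL→Medium.
The unique mutual best reply is (XL, Medium), giving (11, 14).
Alto's commitment gain: 16 − 11 = 5.

5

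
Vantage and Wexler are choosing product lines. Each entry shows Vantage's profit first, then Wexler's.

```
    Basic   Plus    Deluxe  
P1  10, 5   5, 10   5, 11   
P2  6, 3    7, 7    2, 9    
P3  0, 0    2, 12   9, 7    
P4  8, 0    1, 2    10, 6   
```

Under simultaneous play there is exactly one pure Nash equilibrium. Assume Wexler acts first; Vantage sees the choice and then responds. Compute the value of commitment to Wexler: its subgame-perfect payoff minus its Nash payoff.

Solve by backward induction (Wexler leads).
- Basic → Vantage plays P1 (best of 10, 6, 0, 8); Wexler gets 5.
- Plus → Vantage plays P2 (best of 5, 7, 2, 1); Wexler gets 7.
- Deluxe → Vantage plays P4 (best of 5, 2, 9, 10); Wexler gets 6.
Among 5, 7, 6, the best is 7 at Plus. Subgame-perfect outcome: (P2, Plus) with payoffs (7, 7).
Under simultaneous play:
Vantage's best replies: Basic→P1; Plus→P2; Deluxe→P4.
Wexler's best replies: P1→Deluxe; P2→Deluxe; P3→Plus; P4→Deluxe.
The unique mutual best reply is (P4, Deluxe), giving (10, 6).
Wexler's commitment gain: 7 − 6 = 1.

1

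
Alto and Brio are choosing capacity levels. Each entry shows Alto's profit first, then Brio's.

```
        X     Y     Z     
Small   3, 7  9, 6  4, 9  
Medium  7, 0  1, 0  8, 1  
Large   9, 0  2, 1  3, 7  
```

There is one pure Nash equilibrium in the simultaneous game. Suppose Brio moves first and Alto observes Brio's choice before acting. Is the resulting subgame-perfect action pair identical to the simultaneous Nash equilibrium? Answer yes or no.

no

Solve by backward induction (Brio leads).
- X: Alto compares 3, 7, 9 and picks Large; Brio would get 0.
- Y: Alto compares 9, 1, 2 and picks Small; Brio would get 6.
- Z: Alto compares 4, 8, 3 and picks Medium; Brio would get 1.
Brio's induced payoffs are 0, 6, 1, so Brio commits to Y. Subgame-perfect outcome: (Small, Y) with payoffs (9, 6).
Under simultaneous play:
Alto's best replies: X→Large; Y→Small; Z→Medium.
Brio's best replies: Small→Z; Medium→Z; Large→Z.
The unique mutual best reply is (Medium, Z), giving (8, 1).
Sequential outcome (Small, Y) differs from the Nash profile (Medium, Z).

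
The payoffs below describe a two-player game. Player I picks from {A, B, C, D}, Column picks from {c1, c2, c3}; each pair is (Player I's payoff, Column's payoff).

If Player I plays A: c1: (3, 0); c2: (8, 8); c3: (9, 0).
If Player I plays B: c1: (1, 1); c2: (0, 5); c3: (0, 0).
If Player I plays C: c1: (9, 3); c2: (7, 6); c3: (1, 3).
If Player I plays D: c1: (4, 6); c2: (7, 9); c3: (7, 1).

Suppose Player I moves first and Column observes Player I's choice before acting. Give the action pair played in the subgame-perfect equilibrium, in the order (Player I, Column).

(A, c2)

Backward induction with Player I moving first.
- A: BR = c2, leader payoff 8.
- B: BR = c2, leader payoff 0.
- C: BR = c2, leader payoff 7.
- D: BR = c2, leader payoff 7.
Maximizing over 8, 0, 7, 7, Player I chooses A. Subgame-perfect outcome: (A, c2) with payoffs (8, 8).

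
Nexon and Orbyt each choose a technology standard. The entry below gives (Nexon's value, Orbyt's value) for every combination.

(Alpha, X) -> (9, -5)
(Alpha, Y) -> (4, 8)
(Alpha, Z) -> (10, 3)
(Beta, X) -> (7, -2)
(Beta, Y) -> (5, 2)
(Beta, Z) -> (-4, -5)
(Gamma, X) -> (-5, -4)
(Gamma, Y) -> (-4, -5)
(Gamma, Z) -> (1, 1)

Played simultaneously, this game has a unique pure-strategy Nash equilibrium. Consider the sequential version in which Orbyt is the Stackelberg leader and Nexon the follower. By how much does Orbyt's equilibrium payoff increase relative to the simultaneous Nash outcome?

1

Work backward from Nexon's decision.
- X → Nexon plays Alpha (best of 9, 7, -5); Orbyt gets -5.
- Y → Nexon plays Beta (best of 4, 5, -4); Orbyt gets 2.
- Z → Nexon plays Alpha (best of 10, -4, 1); Orbyt gets 3.
Orbyt's induced payoffs are -5, 2, 3, so Orbyt commits to Z. Subgame-perfect outcome: (Alpha, Z) with payoffs (10, 3).
For the simultaneous game, intersect best replies.
Nexon's best replies: X→Alpha; Y→Beta; Z→Alpha.
Orbyt's best replies: Alpha→Y; Beta→Y; Gamma→Z.
The unique mutual best reply is (Beta, Y), giving (5, 2).
Orbyt's commitment gain: 3 − 2 = 1.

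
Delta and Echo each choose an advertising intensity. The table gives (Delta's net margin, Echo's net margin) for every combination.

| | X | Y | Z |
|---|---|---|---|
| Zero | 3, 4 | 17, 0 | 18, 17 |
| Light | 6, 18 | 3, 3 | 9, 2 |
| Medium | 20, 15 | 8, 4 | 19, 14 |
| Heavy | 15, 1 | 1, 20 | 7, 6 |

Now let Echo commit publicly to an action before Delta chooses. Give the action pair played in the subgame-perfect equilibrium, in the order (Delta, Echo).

Work backward from Delta's decision.
- X: Delta compares 3, 6, 20, 15 and picks Medium; Echo would get 15.
- Y: Delta compares 17, 3, 8, 1 and picks Zero; Echo would get 0.
- Z: Delta compares 18, 9, 19, 7 and picks Medium; Echo would get 14.
Maximizing over 15, 0, 14, Echo chooses X. Subgame-perfect outcome: (Medium, X) with payoffs (20, 15).

(Medium, X)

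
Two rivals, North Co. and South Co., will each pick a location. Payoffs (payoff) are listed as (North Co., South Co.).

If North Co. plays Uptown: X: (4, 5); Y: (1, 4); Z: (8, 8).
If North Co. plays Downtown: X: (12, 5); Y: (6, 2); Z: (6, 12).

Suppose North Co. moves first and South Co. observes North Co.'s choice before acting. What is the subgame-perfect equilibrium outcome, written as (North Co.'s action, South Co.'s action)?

(Uptown, Z)

Solve by backward induction (North Co. leads).
- Uptown: BR = Z, leader payoff 8.
- Downtown: BR = Z, leader payoff 6.
Among 8, 6, the best is 8 at Uptown. Subgame-perfect outcome: (Uptown, Z) with payoffs (8, 8).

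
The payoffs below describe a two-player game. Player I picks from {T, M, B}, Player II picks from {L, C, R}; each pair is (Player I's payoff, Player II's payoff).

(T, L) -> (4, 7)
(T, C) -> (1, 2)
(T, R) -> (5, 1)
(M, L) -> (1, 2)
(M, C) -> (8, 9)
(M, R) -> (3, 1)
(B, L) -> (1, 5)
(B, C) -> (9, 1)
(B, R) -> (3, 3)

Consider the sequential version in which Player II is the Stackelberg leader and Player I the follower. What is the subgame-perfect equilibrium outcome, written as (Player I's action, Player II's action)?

(T, L)

Work backward from Player I's decision.
- L: Player I compares 4, 1, 1 and picks T; Player II would get 7.
- C: Player I compares 1, 8, 9 and picks B; Player II would get 1.
- R: Player I compares 5, 3, 3 and picks T; Player II would get 1.
Among 7, 1, 1, the best is 7 at L. Subgame-perfect outcome: (T, L) with payoffs (4, 7).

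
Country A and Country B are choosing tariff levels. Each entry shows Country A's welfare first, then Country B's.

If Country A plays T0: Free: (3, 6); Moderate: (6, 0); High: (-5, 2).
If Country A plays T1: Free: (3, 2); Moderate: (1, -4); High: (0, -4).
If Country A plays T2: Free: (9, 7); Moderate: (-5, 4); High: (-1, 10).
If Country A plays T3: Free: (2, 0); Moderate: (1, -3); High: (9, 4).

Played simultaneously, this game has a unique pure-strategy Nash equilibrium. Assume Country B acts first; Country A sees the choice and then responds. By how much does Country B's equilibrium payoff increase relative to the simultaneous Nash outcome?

Work backward from Country A's decision.
- Free: Country A compares 3, 3, 9, 2 and picks T2; Country B would get 7.
- Moderate: Country A compares 6, 1, -5, 1 and picks T0; Country B would get 0.
- High: Country A compares -5, 0, -1, 9 and picks T3; Country B would get 4.
Among 7, 0, 4, the best is 7 at Free. Subgame-perfect outcome: (T2, Free) with payoffs (9, 7).
Under simultaneous play:
Country A's best replies: Free→T2; Moderate→T0; High→T3.
Country B's best replies: T0→Free; T1→Free; T2→High; T3→High.
The unique mutual best reply is (T3, High), giving (9, 4).
Country B's commitment gain: 7 − 4 = 3.

3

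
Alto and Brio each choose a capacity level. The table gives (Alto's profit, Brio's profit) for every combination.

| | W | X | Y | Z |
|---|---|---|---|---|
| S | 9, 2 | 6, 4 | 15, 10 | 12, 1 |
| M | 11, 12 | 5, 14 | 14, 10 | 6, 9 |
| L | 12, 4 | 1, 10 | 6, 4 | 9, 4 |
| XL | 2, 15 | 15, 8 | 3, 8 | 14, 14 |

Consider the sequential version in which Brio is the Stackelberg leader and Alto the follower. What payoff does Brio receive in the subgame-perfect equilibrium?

14

Backward induction with Brio moving first.
- W: BR = L, leader payoff 4.
- X: BR = XL, leader payoff 8.
- Y: BR = S, leader payoff 10.
- Z: BR = XL, leader payoff 14.
Among 4, 8, 10, 14, the best is 14 at Z. Subgame-perfect outcome: (XL, Z) with payoffs (14, 14).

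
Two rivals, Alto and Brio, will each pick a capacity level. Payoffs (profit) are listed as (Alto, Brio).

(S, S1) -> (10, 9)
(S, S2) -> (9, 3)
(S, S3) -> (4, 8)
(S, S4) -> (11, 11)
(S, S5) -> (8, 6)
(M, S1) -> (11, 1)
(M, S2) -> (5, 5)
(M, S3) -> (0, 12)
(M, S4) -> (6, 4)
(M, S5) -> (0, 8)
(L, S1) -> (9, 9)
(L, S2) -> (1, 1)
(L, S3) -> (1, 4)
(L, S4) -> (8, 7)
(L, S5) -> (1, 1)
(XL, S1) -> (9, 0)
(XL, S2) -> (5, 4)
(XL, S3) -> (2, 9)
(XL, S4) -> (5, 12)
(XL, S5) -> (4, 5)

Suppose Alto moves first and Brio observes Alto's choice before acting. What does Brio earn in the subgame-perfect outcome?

11

Backward induction with Alto moving first.
- S → Brio plays S4 (best of 9, 3, 8, 11, 6); Alto gets 11.
- M → Brio plays S3 (best of 1, 5, 12, 4, 8); Alto gets 0.
- L → Brio plays S1 (best of 9, 1, 4, 7, 1); Alto gets 9.
- XL → Brio plays S4 (best of 0, 4, 9, 12, 5); Alto gets 5.
Among 11, 0, 9, 5, the best is 11 at S. Subgame-perfect outcome: (S, S4) with payoffs (11, 11).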